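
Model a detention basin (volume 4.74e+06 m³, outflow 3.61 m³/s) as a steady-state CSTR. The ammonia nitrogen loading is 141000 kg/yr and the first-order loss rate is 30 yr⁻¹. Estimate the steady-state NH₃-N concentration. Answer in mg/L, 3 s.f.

0.551 mg/L

Outflow Q = 3.61 m³/s × 3.156e+07 s/yr = 1.139e+08 m³/yr.
Steady-state CSTR mass balance: W = Q·C + k·V·C, so C = W/(Q + kV).
Q + kV = 1.139e+08 + 30·4.74e+06 = 2.561e+08 m³/yr.
C = 141000/2.561e+08 = 0.0005505 kg/m³ = 0.5505 mg/L.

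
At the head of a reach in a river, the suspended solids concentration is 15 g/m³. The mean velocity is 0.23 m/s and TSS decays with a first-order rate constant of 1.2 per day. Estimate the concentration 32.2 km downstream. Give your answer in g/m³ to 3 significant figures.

Travel time t = 32.2 km / 0.23 m/s = 3.22e+04/0.23 = 1.4e+05 s = 1.62 d.
First-order decay: C = 15·exp(−1.2·1.62) = 15·0.1431 = 2.146 g/m³.

2.15 g/m³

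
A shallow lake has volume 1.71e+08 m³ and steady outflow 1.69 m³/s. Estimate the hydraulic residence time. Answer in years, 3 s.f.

Q = 1.69 m³/s × 3.156e+07 s/yr = 5.333e+07 m³/yr.
Hydraulic residence time τ = V/Q = 1.71e+08/5.333e+07 = 3.206 yr.

3.21 yr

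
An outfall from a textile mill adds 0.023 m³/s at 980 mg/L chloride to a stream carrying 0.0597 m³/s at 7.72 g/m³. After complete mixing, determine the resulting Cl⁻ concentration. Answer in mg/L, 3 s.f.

278 mg/L

Flow-weighted mixing gives C = (0.023·980 + 0.0597·7.72) / (0.023 + 0.0597) = 23/0.0827 = 278.1 mg/L.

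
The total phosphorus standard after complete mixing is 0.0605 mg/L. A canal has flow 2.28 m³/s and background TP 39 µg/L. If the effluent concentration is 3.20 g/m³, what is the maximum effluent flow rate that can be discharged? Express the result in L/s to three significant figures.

15.6 L/s

39 µg/L = 0.039 mg/L.
Mass balance at complete mixing: C_std·(Q_w + Q_r) = Q_w·C_e + Q_r·C_b.
Rearranging, Q_w = Q_r·(C_std − C_b)/(C_e − C_std) = 2.28·(0.0605 − 0.039) / (3.2 − 0.0605) = 0.01561 m³/s.
= 15.61 L/s.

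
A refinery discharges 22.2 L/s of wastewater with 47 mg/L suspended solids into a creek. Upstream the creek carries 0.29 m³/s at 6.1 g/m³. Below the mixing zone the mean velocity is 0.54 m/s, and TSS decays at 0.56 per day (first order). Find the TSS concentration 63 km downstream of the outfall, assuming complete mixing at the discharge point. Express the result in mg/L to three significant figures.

4.23 mg/L

22.2 L/s = 0.0222 m³/s.
After complete mixing, C₀ = (0.0222·47 + 0.29·6.1) / 0.3122 = 9.008 mg/L.
Travel time t = 6.3e+04 m / 0.54 m/s = 1.167e+05 s = 1.35 d.
C = 9.008·exp(−0.56·1.35) = 9.008·0.4695 = 4.229 mg/L.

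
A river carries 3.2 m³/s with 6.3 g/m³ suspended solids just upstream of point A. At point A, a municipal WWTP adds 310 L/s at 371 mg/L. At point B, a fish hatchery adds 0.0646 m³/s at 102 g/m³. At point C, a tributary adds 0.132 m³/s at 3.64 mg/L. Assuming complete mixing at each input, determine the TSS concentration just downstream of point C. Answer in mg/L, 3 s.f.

310 L/s = 0.31 m³/s.
After input A: C = (3.2·6.3 + 0.31·371) / 3.51 = 38.51 mg/L.
After input B: C = (3.51·38.51 + 0.0646·102) / 3.575 = 39.66 mg/L.
After input C: C = (3.575·39.66 + 0.132·3.64) / 3.707 = 38.37 mg/L.

38.4 mg/L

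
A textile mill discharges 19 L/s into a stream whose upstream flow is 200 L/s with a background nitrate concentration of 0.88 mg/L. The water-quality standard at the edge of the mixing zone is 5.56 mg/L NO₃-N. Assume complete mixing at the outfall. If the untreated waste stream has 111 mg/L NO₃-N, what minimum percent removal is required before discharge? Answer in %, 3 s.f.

19 L/s = 0.019 m³/s.
200 L/s = 0.2 m³/s.
Mass balance: 5.56·0.219 = 0.019·Cₑ + 0.2·0.88.
Cₑ = (1.218 − 0.176) / 0.019 = 54.82 mg/L.
Required removal = 1 − 54.82/111 = 50.61 %.

50.6 %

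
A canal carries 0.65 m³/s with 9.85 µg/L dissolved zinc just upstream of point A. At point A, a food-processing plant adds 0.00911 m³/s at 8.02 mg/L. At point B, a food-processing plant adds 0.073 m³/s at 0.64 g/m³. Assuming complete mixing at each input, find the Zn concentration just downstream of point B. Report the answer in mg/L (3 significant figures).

0.172 mg/L

9.85 µg/L = 0.00985 mg/L.
After input A: C = (0.65·0.00985 + 0.00911·8.02) / 0.6591 = 0.1206 mg/L.
After input B: C = (0.6591·0.1206 + 0.073·0.64) / 0.7321 = 0.1724 mg/L.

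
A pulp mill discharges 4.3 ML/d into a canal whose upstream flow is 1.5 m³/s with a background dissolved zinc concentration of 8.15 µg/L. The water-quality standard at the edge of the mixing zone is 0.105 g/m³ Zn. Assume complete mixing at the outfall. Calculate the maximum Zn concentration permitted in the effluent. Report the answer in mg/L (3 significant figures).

4.3 ML/d = 0.04977 m³/s.
8.15 µg/L = 0.00815 mg/L.
Mass balance: 0.105·1.55 = 0.04977·Cₑ + 1.5·0.00815.
Cₑ = (0.1627 − 0.01223) / 0.04977 = 3.024 mg/L.

3.02 mg/L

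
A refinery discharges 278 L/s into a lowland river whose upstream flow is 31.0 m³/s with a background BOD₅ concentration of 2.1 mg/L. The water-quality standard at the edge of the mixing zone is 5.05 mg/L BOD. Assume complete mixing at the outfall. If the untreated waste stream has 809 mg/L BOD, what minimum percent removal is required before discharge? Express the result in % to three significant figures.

58.7 %

278 L/s = 0.278 m³/s.
Mass balance: 5.05·31.28 = 0.278·Cₑ + 31·2.1.
Cₑ = (158 − 65.1) / 0.278 = 334 mg/L.
Required removal = 1 − 334/809 = 58.71 %.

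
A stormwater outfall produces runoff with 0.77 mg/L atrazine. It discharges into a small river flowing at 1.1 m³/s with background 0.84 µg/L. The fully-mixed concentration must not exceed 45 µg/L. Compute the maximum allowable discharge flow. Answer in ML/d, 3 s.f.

5.79 ML/d

0.84 µg/L = 0.00084 mg/L.
45 µg/L = 0.045 mg/L.
Mass balance at complete mixing: C_std·(Q_w + Q_r) = Q_w·C_e + Q_r·C_b.
Rearranging, Q_w = Q_r·(C_std − C_b)/(C_e − C_std) = 1.1·(0.045 − 0.00084) / (0.77 − 0.045) = 0.067 m³/s.
= 5.789 ML/d.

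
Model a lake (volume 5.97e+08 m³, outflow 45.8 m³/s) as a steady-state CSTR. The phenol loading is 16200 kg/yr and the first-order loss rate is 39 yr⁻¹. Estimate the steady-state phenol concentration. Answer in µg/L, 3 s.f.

0.655 µg/L

Outflow Q = 45.8 m³/s × 3.156e+07 s/yr = 1.445e+09 m³/yr.
Steady-state CSTR mass balance: W = Q·C + k·V·C, so C = W/(Q + kV).
Q + kV = 1.445e+09 + 39·5.97e+08 = 2.473e+10 m³/yr.
C = 16200/2.473e+10 = 6.551e-07 kg/m³ = 0.0006551 mg/L = 0.6551 µg/L.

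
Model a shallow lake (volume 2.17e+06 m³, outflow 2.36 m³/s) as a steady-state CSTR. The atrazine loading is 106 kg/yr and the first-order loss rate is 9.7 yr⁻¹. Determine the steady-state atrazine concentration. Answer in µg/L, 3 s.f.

Outflow Q = 2.36 m³/s × 3.156e+07 s/yr = 7.448e+07 m³/yr.
Steady-state CSTR mass balance: W = Q·C + k·V·C, so C = W/(Q + kV).
Q + kV = 7.448e+07 + 9.7·2.17e+06 = 9.552e+07 m³/yr.
C = 106/9.552e+07 = 1.11e-06 kg/m³ = 0.00111 mg/L = 1.11 µg/L.

1.11 µg/L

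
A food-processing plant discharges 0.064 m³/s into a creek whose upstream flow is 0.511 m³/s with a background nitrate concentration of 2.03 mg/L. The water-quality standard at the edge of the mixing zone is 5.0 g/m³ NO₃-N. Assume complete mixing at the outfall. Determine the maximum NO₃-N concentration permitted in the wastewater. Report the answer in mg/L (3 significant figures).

28.7 mg/L

Mass balance: 5·0.575 = 0.064·Cₑ + 0.511·2.03.
Cₑ = (2.875 − 1.037) / 0.064 = 28.71 mg/L.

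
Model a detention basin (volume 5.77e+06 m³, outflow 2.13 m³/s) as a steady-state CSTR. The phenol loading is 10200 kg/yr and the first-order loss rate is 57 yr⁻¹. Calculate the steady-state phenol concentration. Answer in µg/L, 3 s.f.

25.8 µg/L

Outflow Q = 2.13 m³/s × 3.156e+07 s/yr = 6.722e+07 m³/yr.
Steady-state CSTR mass balance: W = Q·C + k·V·C, so C = W/(Q + kV).
Q + kV = 6.722e+07 + 57·5.77e+06 = 3.961e+08 m³/yr.
C = 10200/3.961e+08 = 2.575e-05 kg/m³ = 0.02575 mg/L = 25.75 µg/L.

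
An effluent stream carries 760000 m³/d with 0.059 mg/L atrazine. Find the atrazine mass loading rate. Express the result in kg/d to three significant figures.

760000 m³/d = 8.796 m³/s.
Mass flux = Q·C = 8.796 m³/s × 0.059 g/m³ = 0.519 g/s.
= 0.519 g/s × 86.4 = 44.84 kg/d.

44.8 kg/d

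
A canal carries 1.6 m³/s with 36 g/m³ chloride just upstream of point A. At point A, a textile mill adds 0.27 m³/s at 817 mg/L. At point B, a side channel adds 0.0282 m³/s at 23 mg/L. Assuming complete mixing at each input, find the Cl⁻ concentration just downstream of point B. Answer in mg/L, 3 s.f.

After input A: C = (1.6·36 + 0.27·817) / 1.87 = 148.8 mg/L.
After input B: C = (1.87·148.8 + 0.0282·23) / 1.898 = 146.9 mg/L.

147 mg/L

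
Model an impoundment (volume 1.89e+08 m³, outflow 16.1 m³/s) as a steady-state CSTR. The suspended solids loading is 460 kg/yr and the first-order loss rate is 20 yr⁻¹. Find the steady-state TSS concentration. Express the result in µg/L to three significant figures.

0.107 µg/L

Outflow Q = 16.1 m³/s × 3.156e+07 s/yr = 5.081e+08 m³/yr.
Steady-state CSTR mass balance: W = Q·C + k·V·C, so C = W/(Q + kV).
Q + kV = 5.081e+08 + 20·1.89e+08 = 4.288e+09 m³/yr.
C = 460/4.288e+09 = 1.073e-07 kg/m³ = 0.0001073 mg/L = 0.1073 µg/L.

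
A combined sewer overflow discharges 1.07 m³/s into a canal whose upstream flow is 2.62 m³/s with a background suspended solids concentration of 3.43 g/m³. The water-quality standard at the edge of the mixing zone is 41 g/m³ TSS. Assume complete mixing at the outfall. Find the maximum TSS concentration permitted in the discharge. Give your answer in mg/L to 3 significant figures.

Mass balance: 41·3.69 = 1.07·Cₑ + 2.62·3.43.
Cₑ = (151.3 − 8.987) / 1.07 = 133 mg/L.

133 mg/L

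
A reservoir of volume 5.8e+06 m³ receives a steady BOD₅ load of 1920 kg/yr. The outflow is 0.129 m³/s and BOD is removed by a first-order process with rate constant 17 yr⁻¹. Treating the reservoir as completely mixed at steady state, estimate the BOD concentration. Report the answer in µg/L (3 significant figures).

18.7 µg/L

Outflow Q = 0.129 m³/s × 3.156e+07 s/yr = 4.071e+06 m³/yr.
Steady-state CSTR mass balance: W = Q·C + k·V·C, so C = W/(Q + kV).
Q + kV = 4.071e+06 + 17·5.8e+06 = 1.027e+08 m³/yr.
C = 1920/1.027e+08 = 1.87e-05 kg/m³ = 0.0187 mg/L = 18.7 µg/L.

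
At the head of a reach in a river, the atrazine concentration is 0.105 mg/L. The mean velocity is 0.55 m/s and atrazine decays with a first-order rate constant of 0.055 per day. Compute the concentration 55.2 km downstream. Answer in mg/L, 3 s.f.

0.0985 mg/L

Travel time t = 55.2 km / 0.55 m/s = 5.52e+04/0.55 = 1.004e+05 s = 1.162 d.
First-order decay: C = 0.105·exp(−0.055·1.162) = 0.105·0.9381 = 0.0985 mg/L.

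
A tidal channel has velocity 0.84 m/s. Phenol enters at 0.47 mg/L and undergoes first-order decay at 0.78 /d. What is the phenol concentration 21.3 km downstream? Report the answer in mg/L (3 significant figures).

Travel time t = 21.3 km / 0.84 m/s = 2.13e+04/0.84 = 2.536e+04 s = 0.2935 d.
First-order decay: C = 0.47·exp(−0.78·0.2935) = 0.47·0.7954 = 0.3738 mg/L.

0.374 mg/L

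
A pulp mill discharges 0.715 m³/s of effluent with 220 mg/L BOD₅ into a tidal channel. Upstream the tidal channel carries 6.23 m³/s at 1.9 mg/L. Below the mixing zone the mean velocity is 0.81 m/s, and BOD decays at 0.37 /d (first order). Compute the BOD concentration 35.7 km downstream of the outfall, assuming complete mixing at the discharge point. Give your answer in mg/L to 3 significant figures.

20.2 mg/L

After complete mixing, C₀ = (0.715·220 + 6.23·1.9) / 6.945 = 24.35 mg/L.
Travel time t = 3.57e+04 m / 0.81 m/s = 4.407e+04 s = 0.5101 d.
C = 24.35·exp(−0.37·0.5101) = 24.35·0.828 = 20.16 mg/L.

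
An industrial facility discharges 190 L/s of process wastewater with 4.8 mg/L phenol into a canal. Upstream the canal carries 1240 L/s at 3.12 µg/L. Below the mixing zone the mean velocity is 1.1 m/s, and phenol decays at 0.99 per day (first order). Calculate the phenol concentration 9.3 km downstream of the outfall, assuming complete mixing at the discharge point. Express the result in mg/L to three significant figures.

190 L/s = 0.19 m³/s.
1240 L/s = 1.24 m³/s.
3.12 µg/L = 0.00312 mg/L.
After complete mixing, C₀ = (0.19·4.8 + 1.24·0.00312) / 1.43 = 0.6405 mg/L.
Travel time t = 9300 m / 1.1 m/s = 8455 s = 0.09785 d.
C = 0.6405·exp(−0.99·0.09785) = 0.6405·0.9077 = 0.5813 mg/L.

0.581 mg/L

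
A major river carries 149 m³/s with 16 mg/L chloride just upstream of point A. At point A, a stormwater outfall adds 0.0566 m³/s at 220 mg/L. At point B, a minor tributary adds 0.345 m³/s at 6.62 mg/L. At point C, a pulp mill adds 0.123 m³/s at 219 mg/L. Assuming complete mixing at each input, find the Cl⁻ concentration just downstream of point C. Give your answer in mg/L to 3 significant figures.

After input A: C = (149·16 + 0.0566·220) / 149.1 = 16.08 mg/L.
After input B: C = (149.1·16.08 + 0.345·6.62) / 149.4 = 16.06 mg/L.
After input C: C = (149.4·16.06 + 0.123·219) / 149.5 = 16.22 mg/L.

16.2 mg/L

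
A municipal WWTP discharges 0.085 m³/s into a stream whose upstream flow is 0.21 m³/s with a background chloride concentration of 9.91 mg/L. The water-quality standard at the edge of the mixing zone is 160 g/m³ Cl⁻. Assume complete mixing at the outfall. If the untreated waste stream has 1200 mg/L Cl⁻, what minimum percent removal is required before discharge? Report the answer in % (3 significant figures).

Mass balance: 160·0.295 = 0.085·Cₑ + 0.21·9.91.
Cₑ = (47.2 − 2.081) / 0.085 = 530.8 mg/L.
Required removal = 1 − 530.8/1200 = 55.77 %.

55.8 %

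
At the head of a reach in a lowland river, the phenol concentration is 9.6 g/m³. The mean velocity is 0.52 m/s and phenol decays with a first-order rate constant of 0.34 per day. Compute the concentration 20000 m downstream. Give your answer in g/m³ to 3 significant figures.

Travel time t = 20000 m / 0.52 m/s = 2e+04/0.52 = 3.846e+04 s = 0.4452 d.
First-order decay: C = 9.6·exp(−0.34·0.4452) = 9.6·0.8595 = 8.252 g/m³.

8.25 g/m³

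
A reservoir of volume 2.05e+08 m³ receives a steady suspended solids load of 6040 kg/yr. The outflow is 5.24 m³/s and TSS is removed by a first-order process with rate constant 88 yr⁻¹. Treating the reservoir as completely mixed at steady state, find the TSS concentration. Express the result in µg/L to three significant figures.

0.332 µg/L

Outflow Q = 5.24 m³/s × 3.156e+07 s/yr = 1.654e+08 m³/yr.
Steady-state CSTR mass balance: W = Q·C + k·V·C, so C = W/(Q + kV).
Q + kV = 1.654e+08 + 88·2.05e+08 = 1.821e+10 m³/yr.
C = 6040/1.821e+10 = 3.318e-07 kg/m³ = 0.0003318 mg/L = 0.3318 µg/L.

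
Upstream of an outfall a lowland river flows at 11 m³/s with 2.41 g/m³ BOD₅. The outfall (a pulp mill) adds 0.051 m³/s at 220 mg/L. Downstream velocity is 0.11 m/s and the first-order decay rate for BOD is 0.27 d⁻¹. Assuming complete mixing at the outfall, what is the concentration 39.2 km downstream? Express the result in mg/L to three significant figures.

After complete mixing, C₀ = (0.051·220 + 11·2.41) / 11.05 = 3.414 mg/L.
Travel time t = 3.92e+04 m / 0.11 m/s = 3.564e+05 s = 4.125 d.
C = 3.414·exp(−0.27·4.125) = 3.414·0.3284 = 1.121 mg/L.

1.12 mg/L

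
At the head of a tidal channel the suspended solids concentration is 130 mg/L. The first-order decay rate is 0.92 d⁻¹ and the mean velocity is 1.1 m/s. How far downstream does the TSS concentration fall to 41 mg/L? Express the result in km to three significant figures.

119 km

From C = C₀·e^(−kt), t = ln(C₀/C)/k = ln(130/41)/0.92 = 1.154/0.92 = 1.254 d.
Distance = v·t = 1.1 m/s × 1.084e+05 s = 1.192e+05 m = 119.2 km.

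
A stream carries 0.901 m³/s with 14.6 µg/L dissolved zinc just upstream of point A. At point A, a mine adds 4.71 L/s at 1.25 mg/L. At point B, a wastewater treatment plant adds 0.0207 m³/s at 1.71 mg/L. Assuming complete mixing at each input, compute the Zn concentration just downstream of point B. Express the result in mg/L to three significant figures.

0.0588 mg/L

14.6 µg/L = 0.0146 mg/L.
4.71 L/s = 0.00471 m³/s.
After input A: C = (0.901·0.0146 + 0.00471·1.25) / 0.9057 = 0.02102 mg/L.
After input B: C = (0.9057·0.02102 + 0.0207·1.71) / 0.9264 = 0.05876 mg/L.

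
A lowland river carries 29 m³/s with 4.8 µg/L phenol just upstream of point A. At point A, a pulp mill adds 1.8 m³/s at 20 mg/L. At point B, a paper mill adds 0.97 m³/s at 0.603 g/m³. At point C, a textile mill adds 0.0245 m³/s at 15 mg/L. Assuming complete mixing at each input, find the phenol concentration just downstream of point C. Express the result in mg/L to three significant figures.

1.17 mg/L

4.8 µg/L = 0.0048 mg/L.
After input A: C = (29·0.0048 + 1.8·20) / 30.8 = 1.173 mg/L.
After input B: C = (30.8·1.173 + 0.97·0.603) / 31.77 = 1.156 mg/L.
After input C: C = (31.77·1.156 + 0.0245·15) / 31.79 = 1.167 mg/L.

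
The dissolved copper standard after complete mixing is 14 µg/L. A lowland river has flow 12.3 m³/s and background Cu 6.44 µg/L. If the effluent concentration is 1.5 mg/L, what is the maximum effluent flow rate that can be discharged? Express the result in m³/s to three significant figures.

6.44 µg/L = 0.00644 mg/L.
14 µg/L = 0.014 mg/L.
Mass balance at complete mixing: C_std·(Q_w + Q_r) = Q_w·C_e + Q_r·C_b.
Rearranging, Q_w = Q_r·(C_std − C_b)/(C_e − C_std) = 12.3·(0.014 − 0.00644) / (1.5 − 0.014) = 0.06258 m³/s.

0.0626 m³/s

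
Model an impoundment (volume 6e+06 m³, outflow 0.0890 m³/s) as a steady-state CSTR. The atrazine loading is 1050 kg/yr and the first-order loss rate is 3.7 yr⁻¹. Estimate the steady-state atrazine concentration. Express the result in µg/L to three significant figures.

Outflow Q = 0.0890 m³/s × 3.156e+07 s/yr = 2.809e+06 m³/yr.
Steady-state CSTR mass balance: W = Q·C + k·V·C, so C = W/(Q + kV).
Q + kV = 2.809e+06 + 3.7·6e+06 = 2.501e+07 m³/yr.
C = 1050/2.501e+07 = 4.199e-05 kg/m³ = 0.04199 mg/L = 41.99 µg/L.

42.0 µg/L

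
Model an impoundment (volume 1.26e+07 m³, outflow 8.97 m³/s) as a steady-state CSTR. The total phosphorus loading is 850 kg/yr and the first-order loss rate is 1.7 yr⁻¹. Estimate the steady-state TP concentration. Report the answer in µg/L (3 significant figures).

2.79 µg/L

Outflow Q = 8.97 m³/s × 3.156e+07 s/yr = 2.831e+08 m³/yr.
Steady-state CSTR mass balance: W = Q·C + k·V·C, so C = W/(Q + kV).
Q + kV = 2.831e+08 + 1.7·1.26e+07 = 3.045e+08 m³/yr.
C = 850/3.045e+08 = 2.792e-06 kg/m³ = 0.002792 mg/L = 2.792 µg/L.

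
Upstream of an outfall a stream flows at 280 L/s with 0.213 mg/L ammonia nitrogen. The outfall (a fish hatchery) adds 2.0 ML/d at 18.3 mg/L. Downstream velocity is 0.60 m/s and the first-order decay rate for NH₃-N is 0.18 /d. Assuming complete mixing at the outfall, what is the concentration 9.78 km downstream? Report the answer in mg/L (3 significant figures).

1.54 mg/L

2.0 ML/d = 0.02315 m³/s.
280 L/s = 0.28 m³/s.
After complete mixing, C₀ = (0.02315·18.3 + 0.28·0.213) / 0.3031 = 1.594 mg/L.
Travel time t = 9780 m / 0.60 m/s = 1.63e+04 s = 0.1887 d.
C = 1.594·exp(−0.18·0.1887) = 1.594·0.9666 = 1.541 mg/L.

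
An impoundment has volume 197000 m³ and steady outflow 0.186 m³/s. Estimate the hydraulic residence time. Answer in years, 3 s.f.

Q = 0.186 m³/s × 3.156e+07 s/yr = 5.87e+06 m³/yr.
Hydraulic residence time τ = V/Q = 197000/5.87e+06 = 0.03356 yr.

0.0336 yr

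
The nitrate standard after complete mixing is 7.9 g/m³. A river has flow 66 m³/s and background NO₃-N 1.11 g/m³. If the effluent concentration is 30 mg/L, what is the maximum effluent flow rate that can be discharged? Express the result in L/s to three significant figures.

20300 L/s

Mass balance at complete mixing: C_std·(Q_w + Q_r) = Q_w·C_e + Q_r·C_b.
Rearranging, Q_w = Q_r·(C_std − C_b)/(C_e − C_std) = 66·(7.9 − 1.11) / (30 − 7.9) = 20.28 m³/s.
= 2.028e+04 L/s.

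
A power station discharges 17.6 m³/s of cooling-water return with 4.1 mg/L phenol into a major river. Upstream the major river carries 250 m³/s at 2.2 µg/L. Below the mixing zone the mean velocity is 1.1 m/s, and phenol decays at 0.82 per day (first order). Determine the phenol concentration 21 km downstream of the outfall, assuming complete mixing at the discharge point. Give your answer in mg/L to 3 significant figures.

0.227 mg/L

2.2 µg/L = 0.0022 mg/L.
After complete mixing, C₀ = (17.6·4.1 + 250·0.0022) / 267.6 = 0.2717 mg/L.
Travel time t = 2.1e+04 m / 1.1 m/s = 1.909e+04 s = 0.221 d.
C = 0.2717·exp(−0.82·0.221) = 0.2717·0.8343 = 0.2267 mg/L.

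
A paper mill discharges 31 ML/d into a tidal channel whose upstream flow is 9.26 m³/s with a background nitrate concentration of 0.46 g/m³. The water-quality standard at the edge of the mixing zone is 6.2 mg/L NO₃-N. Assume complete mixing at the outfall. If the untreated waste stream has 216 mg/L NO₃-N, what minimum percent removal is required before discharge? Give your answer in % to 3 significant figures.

31 ML/d = 0.3588 m³/s.
Mass balance: 6.2·9.619 = 0.3588·Cₑ + 9.26·0.46.
Cₑ = (59.64 − 4.26) / 0.3588 = 154.3 mg/L.
Required removal = 1 − 154.3/216 = 28.55 %.

28.5 %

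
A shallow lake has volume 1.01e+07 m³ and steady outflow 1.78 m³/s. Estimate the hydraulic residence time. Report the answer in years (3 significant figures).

Q = 1.78 m³/s × 3.156e+07 s/yr = 5.617e+07 m³/yr.
Hydraulic residence time τ = V/Q = 1.01e+07/5.617e+07 = 0.1798 yr.

0.180 yr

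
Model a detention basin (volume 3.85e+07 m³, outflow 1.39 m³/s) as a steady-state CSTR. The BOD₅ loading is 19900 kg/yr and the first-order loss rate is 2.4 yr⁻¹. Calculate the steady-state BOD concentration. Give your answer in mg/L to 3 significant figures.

0.146 mg/L

Outflow Q = 1.39 m³/s × 3.156e+07 s/yr = 4.387e+07 m³/yr.
Steady-state CSTR mass balance: W = Q·C + k·V·C, so C = W/(Q + kV).
Q + kV = 4.387e+07 + 2.4·3.85e+07 = 1.363e+08 m³/yr.
C = 19900/1.363e+08 = 0.000146 kg/m³ = 0.146 mg/L.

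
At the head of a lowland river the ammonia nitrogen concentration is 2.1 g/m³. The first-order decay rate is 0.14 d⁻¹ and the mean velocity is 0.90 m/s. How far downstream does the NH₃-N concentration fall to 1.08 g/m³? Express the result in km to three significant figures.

369 km

From C = C₀·e^(−kt), t = ln(C₀/C)/k = ln(2.1/1.08)/0.14 = 0.665/0.14 = 4.75 d.
Distance = v·t = 0.90 m/s × 4.104e+05 s = 3.693e+05 m = 369.3 km.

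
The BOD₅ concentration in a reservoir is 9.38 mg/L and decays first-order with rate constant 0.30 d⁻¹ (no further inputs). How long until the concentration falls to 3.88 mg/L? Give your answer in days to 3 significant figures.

2.94 d

t = ln(C₀/C)/k = ln(9.38/3.88)/0.30 = 0.8827/0.30 = 2.942 d.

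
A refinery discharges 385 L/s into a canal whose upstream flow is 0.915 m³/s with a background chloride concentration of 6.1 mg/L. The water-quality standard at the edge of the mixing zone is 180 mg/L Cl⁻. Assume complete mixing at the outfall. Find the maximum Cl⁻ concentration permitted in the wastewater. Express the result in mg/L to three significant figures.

385 L/s = 0.385 m³/s.
Mass balance: 180·1.3 = 0.385·Cₑ + 0.915·6.1.
Cₑ = (234 − 5.582) / 0.385 = 593.3 mg/L.

593 mg/L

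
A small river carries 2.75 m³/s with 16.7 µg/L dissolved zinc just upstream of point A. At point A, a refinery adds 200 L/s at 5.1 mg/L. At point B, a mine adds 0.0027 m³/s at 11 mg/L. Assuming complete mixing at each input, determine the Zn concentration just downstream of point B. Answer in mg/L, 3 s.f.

16.7 µg/L = 0.0167 mg/L.
200 L/s = 0.2 m³/s.
After input A: C = (2.75·0.0167 + 0.2·5.1) / 2.95 = 0.3613 mg/L.
After input B: C = (2.95·0.3613 + 0.0027·11) / 2.953 = 0.3711 mg/L.

0.371 mg/L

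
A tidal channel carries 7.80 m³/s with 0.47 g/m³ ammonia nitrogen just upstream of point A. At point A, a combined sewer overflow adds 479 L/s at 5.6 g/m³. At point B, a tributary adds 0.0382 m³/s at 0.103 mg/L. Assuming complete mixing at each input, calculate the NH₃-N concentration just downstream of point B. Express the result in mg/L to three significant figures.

0.764 mg/L

479 L/s = 0.479 m³/s.
After input A: C = (7.8·0.47 + 0.479·5.6) / 8.279 = 0.7668 mg/L.
After input B: C = (8.279·0.7668 + 0.0382·0.103) / 8.317 = 0.7638 mg/L.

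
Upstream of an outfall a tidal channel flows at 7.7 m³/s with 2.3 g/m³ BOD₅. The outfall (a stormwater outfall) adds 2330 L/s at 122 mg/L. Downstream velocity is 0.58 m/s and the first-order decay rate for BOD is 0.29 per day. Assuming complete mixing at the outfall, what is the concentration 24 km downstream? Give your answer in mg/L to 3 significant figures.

2330 L/s = 2.33 m³/s.
After complete mixing, C₀ = (2.33·122 + 7.7·2.3) / 10.03 = 30.11 mg/L.
Travel time t = 2.4e+04 m / 0.58 m/s = 4.138e+04 s = 0.4789 d.
C = 30.11·exp(−0.29·0.4789) = 30.11·0.8703 = 26.2 mg/L.

26.2 mg/L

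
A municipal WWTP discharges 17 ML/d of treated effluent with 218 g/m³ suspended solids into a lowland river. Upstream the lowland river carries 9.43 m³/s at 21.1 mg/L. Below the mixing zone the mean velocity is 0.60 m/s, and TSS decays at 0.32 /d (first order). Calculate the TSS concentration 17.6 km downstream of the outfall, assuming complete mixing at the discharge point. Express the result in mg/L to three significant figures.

22.5 mg/L

17 ML/d = 0.1968 m³/s.
After complete mixing, C₀ = (0.1968·218 + 9.43·21.1) / 9.627 = 25.12 mg/L.
Travel time t = 1.76e+04 m / 0.60 m/s = 2.933e+04 s = 0.3395 d.
C = 25.12·exp(−0.32·0.3395) = 25.12·0.8971 = 22.54 mg/L.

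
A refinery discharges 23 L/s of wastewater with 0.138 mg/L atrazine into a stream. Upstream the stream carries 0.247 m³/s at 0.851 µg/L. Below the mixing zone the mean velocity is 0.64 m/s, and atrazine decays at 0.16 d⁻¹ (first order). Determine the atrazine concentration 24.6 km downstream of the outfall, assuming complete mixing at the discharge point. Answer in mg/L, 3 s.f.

23 L/s = 0.023 m³/s.
0.851 µg/L = 0.000851 mg/L.
After complete mixing, C₀ = (0.023·0.138 + 0.247·0.000851) / 0.27 = 0.01253 mg/L.
Travel time t = 2.46e+04 m / 0.64 m/s = 3.844e+04 s = 0.4449 d.
C = 0.01253·exp(−0.16·0.4449) = 0.01253·0.9313 = 0.01167 mg/L.

0.0117 mg/L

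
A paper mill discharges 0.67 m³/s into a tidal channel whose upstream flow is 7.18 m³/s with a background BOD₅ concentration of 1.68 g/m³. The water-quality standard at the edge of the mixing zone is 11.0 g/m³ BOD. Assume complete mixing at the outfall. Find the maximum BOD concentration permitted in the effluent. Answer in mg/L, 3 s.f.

Mass balance: 11·7.85 = 0.67·Cₑ + 7.18·1.68.
Cₑ = (86.35 − 12.06) / 0.67 = 110.9 mg/L.

111 mg/L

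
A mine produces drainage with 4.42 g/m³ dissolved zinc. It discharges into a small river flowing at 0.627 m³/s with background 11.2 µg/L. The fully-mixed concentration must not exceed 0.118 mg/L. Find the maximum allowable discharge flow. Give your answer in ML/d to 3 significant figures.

11.2 µg/L = 0.0112 mg/L.
Mass balance at complete mixing: C_std·(Q_w + Q_r) = Q_w·C_e + Q_r·C_b.
Rearranging, Q_w = Q_r·(C_std − C_b)/(C_e − C_std) = 0.627·(0.118 − 0.0112) / (4.42 − 0.118) = 0.01557 m³/s.
= 1.345 ML/d.

1.34 ML/d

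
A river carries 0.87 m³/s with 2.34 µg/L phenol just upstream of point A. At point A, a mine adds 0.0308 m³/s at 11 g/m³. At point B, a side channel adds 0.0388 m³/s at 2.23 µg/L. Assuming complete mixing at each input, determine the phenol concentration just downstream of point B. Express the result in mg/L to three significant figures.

2.34 µg/L = 0.00234 mg/L.
After input A: C = (0.87·0.00234 + 0.0308·11) / 0.9008 = 0.3784 mg/L.
2.23 µg/L = 0.00223 mg/L.
After input B: C = (0.9008·0.3784 + 0.0388·0.00223) / 0.9396 = 0.3628 mg/L.

0.363 mg/L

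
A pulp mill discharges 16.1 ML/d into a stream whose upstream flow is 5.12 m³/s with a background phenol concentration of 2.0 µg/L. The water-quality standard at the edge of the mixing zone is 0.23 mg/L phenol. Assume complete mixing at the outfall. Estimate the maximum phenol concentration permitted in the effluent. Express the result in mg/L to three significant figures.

16.1 ML/d = 0.1863 m³/s.
2.0 µg/L = 0.002 mg/L.
Mass balance: 0.23·5.306 = 0.1863·Cₑ + 5.12·0.002.
Cₑ = (1.22 − 0.01024) / 0.1863 = 6.495 mg/L.

6.49 mg/L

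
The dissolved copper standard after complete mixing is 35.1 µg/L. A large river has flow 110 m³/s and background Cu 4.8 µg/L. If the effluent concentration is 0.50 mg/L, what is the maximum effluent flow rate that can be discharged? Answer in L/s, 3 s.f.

7170 L/s

4.8 µg/L = 0.0048 mg/L.
35.1 µg/L = 0.0351 mg/L.
Mass balance at complete mixing: C_std·(Q_w + Q_r) = Q_w·C_e + Q_r·C_b.
Rearranging, Q_w = Q_r·(C_std − C_b)/(C_e − C_std) = 110·(0.0351 − 0.0048) / (0.5 − 0.0351) = 7.169 m³/s.
= 7169 L/s.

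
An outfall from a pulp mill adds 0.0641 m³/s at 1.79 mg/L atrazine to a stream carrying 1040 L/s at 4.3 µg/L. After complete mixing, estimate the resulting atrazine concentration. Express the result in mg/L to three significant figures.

1040 L/s = 1.04 m³/s.
4.3 µg/L = 0.0043 mg/L.
By mass balance at complete mixing, C = (0.0641·1.79 + 1.04·0.0043) / (0.0641 + 1.04) = 0.1192/1.104 = 0.108 mg/L.

0.108 mg/L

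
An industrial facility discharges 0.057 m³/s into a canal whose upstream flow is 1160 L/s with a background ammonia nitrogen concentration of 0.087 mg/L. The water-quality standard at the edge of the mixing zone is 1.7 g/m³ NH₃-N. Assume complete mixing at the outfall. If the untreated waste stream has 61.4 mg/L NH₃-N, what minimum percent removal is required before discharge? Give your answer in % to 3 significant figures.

43.8 %

1160 L/s = 1.16 m³/s.
Mass balance: 1.7·1.217 = 0.057·Cₑ + 1.16·0.087.
Cₑ = (2.069 − 0.1009) / 0.057 = 34.53 mg/L.
Required removal = 1 − 34.53/61.4 = 43.77 %.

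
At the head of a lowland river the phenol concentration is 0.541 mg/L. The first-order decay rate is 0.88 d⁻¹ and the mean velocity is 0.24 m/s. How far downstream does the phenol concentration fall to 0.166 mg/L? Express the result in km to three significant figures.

From C = C₀·e^(−kt), t = ln(C₀/C)/k = ln(0.541/0.166)/0.88 = 1.181/0.88 = 1.343 d.
Distance = v·t = 0.24 m/s × 1.16e+05 s = 2.784e+04 m = 27.84 km.

27.8 km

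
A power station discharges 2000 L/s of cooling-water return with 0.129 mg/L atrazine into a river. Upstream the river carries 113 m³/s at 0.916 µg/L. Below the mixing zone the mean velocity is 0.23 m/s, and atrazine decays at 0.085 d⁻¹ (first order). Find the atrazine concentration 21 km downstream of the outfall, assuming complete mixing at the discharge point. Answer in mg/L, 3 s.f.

0.00287 mg/L

2000 L/s = 2 m³/s.
0.916 µg/L = 0.000916 mg/L.
After complete mixing, C₀ = (2·0.129 + 113·0.000916) / 115 = 0.003144 mg/L.
Travel time t = 2.1e+04 m / 0.23 m/s = 9.13e+04 s = 1.057 d.
C = 0.003144·exp(−0.085·1.057) = 0.003144·0.9141 = 0.002873 mg/L.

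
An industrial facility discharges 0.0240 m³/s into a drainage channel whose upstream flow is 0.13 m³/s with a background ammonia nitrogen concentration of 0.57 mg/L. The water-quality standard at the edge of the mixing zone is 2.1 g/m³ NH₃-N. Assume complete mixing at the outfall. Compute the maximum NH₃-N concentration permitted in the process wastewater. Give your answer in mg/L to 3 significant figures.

Mass balance: 2.1·0.154 = 0.024·Cₑ + 0.13·0.57.
Cₑ = (0.3234 − 0.0741) / 0.024 = 10.39 mg/L.

10.4 mg/L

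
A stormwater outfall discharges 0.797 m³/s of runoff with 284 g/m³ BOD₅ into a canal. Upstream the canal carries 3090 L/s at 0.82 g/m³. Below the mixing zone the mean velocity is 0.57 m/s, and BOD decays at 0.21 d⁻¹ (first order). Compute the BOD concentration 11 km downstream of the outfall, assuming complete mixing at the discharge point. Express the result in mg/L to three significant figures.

56.2 mg/L

3090 L/s = 3.09 m³/s.
After complete mixing, C₀ = (0.797·284 + 3.09·0.82) / 3.887 = 58.88 mg/L.
Travel time t = 1.1e+04 m / 0.57 m/s = 1.93e+04 s = 0.2234 d.
C = 58.88·exp(−0.21·0.2234) = 58.88·0.9542 = 56.19 mg/L.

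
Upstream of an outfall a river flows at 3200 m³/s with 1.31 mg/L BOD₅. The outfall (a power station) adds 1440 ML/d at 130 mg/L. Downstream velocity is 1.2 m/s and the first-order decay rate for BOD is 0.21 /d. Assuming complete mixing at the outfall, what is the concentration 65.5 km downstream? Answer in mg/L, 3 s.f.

1440 ML/d = 16.67 m³/s.
After complete mixing, C₀ = (16.67·130 + 3200·1.31) / 3217 = 1.977 mg/L.
Travel time t = 6.55e+04 m / 1.2 m/s = 5.458e+04 s = 0.6318 d.
C = 1.977·exp(−0.21·0.6318) = 1.977·0.8758 = 1.731 mg/L.

1.73 mg/L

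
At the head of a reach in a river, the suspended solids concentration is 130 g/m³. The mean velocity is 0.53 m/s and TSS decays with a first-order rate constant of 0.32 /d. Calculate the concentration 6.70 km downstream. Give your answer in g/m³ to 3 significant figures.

124 g/m³

Travel time t = 6.70 km / 0.53 m/s = 6700/0.53 = 1.264e+04 s = 0.1463 d.
First-order decay: C = 130·exp(−0.32·0.1463) = 130·0.9543 = 124.1 g/m³.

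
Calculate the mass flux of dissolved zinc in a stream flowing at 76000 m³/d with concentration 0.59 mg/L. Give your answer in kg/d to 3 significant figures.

44.8 kg/d

76000 m³/d = 0.8796 m³/s.
Mass flux = Q·C = 0.8796 m³/s × 0.59 g/m³ = 0.519 g/s.
= 0.519 g/s × 86.4 = 44.84 kg/d.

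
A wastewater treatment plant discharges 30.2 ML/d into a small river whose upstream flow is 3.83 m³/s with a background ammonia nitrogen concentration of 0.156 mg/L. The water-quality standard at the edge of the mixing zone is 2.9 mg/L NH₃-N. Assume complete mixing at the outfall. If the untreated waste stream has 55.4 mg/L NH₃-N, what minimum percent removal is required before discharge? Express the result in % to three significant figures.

40.5 %

30.2 ML/d = 0.3495 m³/s.
Mass balance: 2.9·4.18 = 0.3495·Cₑ + 3.83·0.156.
Cₑ = (12.12 − 0.5975) / 0.3495 = 32.97 mg/L.
Required removal = 1 − 32.97/55.4 = 40.49 %.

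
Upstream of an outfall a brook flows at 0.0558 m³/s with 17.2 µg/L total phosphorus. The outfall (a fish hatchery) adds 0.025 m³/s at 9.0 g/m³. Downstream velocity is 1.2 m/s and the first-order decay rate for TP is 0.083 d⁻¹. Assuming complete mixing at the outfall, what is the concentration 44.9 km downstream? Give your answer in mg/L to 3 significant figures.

2.70 mg/L

17.2 µg/L = 0.0172 mg/L.
After complete mixing, C₀ = (0.025·9 + 0.0558·0.0172) / 0.0808 = 2.797 mg/L.
Travel time t = 4.49e+04 m / 1.2 m/s = 3.742e+04 s = 0.4331 d.
C = 2.797·exp(−0.083·0.4331) = 2.797·0.9647 = 2.698 mg/L.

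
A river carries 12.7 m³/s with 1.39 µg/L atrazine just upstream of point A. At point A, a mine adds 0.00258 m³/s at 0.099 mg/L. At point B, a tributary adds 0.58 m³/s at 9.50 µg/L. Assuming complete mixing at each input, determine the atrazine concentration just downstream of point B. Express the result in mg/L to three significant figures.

0.00176 mg/L

1.39 µg/L = 0.00139 mg/L.
After input A: C = (12.7·0.00139 + 0.00258·0.099) / 12.7 = 0.00141 mg/L.
9.50 µg/L = 0.0095 mg/L.
After input B: C = (12.7·0.00141 + 0.58·0.0095) / 13.28 = 0.001763 mg/L.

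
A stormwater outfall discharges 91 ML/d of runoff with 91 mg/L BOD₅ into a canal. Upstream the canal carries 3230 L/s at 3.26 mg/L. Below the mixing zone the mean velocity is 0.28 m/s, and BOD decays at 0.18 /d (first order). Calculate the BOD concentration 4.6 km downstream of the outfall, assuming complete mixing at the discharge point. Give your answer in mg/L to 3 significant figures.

91 ML/d = 1.053 m³/s.
3230 L/s = 3.23 m³/s.
After complete mixing, C₀ = (1.053·91 + 3.23·3.26) / 4.283 = 24.84 mg/L.
Travel time t = 4600 m / 0.28 m/s = 1.643e+04 s = 0.1901 d.
C = 24.84·exp(−0.18·0.1901) = 24.84·0.9664 = 24 mg/L.

24.0 mg/L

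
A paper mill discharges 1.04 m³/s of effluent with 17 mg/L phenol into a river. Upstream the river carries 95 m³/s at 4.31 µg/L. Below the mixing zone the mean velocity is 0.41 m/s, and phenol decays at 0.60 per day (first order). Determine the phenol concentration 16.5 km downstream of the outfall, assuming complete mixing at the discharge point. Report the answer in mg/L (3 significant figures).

0.142 mg/L

4.31 µg/L = 0.00431 mg/L.
After complete mixing, C₀ = (1.04·17 + 95·0.00431) / 96.04 = 0.1884 mg/L.
Travel time t = 1.65e+04 m / 0.41 m/s = 4.024e+04 s = 0.4658 d.
C = 0.1884·exp(−0.60·0.4658) = 0.1884·0.7562 = 0.1424 mg/L.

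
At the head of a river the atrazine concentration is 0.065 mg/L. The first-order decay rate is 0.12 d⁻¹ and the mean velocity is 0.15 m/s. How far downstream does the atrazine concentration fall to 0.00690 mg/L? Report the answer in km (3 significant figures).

From C = C₀·e^(−kt), t = ln(C₀/C)/k = ln(0.065/0.00690)/0.12 = 2.243/0.12 = 18.69 d.
Distance = v·t = 0.15 m/s × 1.615e+06 s = 2.422e+05 m = 242.2 km.

242 km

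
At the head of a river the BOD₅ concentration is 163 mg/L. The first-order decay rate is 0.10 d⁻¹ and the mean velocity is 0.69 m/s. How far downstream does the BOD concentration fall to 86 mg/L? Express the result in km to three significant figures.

381 km

From C = C₀·e^(−kt), t = ln(C₀/C)/k = ln(163/86)/0.10 = 0.6394/0.10 = 6.394 d.
Distance = v·t = 0.69 m/s × 5.524e+05 s = 3.812e+05 m = 381.2 km.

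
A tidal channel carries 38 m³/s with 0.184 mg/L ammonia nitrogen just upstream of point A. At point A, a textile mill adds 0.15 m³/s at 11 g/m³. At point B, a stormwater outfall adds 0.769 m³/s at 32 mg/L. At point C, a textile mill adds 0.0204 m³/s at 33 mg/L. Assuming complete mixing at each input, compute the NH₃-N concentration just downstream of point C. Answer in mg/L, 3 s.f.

0.871 mg/L

After input A: C = (38·0.184 + 0.15·11) / 38.15 = 0.2265 mg/L.
After input B: C = (38.15·0.2265 + 0.769·32) / 38.92 = 0.8543 mg/L.
After input C: C = (38.92·0.8543 + 0.0204·33) / 38.94 = 0.8712 mg/L.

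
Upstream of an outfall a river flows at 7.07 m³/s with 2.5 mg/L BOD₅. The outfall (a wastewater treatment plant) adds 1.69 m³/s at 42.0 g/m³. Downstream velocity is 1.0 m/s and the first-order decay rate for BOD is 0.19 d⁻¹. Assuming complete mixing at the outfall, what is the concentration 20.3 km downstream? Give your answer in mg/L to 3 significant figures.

9.68 mg/L

After complete mixing, C₀ = (1.69·42 + 7.07·2.5) / 8.76 = 10.12 mg/L.
Travel time t = 2.03e+04 m / 1.0 m/s = 2.03e+04 s = 0.235 d.
C = 10.12·exp(−0.19·0.235) = 10.12·0.9563 = 9.679 mg/L.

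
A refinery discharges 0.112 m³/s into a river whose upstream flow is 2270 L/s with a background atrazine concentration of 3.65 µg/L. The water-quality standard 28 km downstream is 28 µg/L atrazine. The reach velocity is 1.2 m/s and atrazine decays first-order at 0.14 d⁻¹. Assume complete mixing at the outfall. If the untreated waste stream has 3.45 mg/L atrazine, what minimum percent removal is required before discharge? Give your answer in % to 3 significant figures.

2270 L/s = 2.27 m³/s.
3.65 µg/L = 0.00365 mg/L.
28 µg/L = 0.028 mg/L.
Travel time to the compliance point: t = 2.8e+04/1.2 = 2.333e+04 s = 0.2701 d; decay factor exp(−0.14·0.2701) = 0.9629.
So the concentration just after mixing may be at most 0.028/0.9629 = 0.02908 mg/L.
Mass balance: 0.02908·2.382 = 0.112·Cₑ + 2.27·0.00365.
Cₑ = (0.06927 − 0.008285) / 0.112 = 0.5445 mg/L.
Required removal = 1 − 0.5445/3.45 = 84.22 %.

84.2 %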